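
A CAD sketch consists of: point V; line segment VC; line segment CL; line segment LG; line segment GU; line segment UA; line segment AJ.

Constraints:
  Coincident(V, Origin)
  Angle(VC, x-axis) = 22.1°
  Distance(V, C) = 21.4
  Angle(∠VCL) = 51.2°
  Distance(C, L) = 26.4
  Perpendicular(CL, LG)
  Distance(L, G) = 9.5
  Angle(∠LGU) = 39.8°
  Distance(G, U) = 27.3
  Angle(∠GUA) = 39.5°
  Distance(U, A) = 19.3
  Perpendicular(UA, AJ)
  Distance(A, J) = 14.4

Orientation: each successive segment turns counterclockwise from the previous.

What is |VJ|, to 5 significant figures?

15.746

V is at the origin; VC runs at 22.1° with length 21.4, so C = (19.828, 8.0512). ∠VCL = 51.2° gives CL at 150.90° from the x-axis; with |CL| = 26.4, L = (-3.2399, 20.890). CL is perpendicular to LG, so LG runs at -119.10°; with |LG| = 9.5, G = (-7.8601, 12.590). ∠LGU = 39.8° gives GU at 21.100° from the x-axis; with |GU| = 27.3, U = (17.610, 22.418). ∠GUA = 39.5° gives UA at 161.60° from the x-axis; with |UA| = 19.3, A = (-0.70374, 28.510). UA ⟂ AJ, so AJ runs at -108.40°; with |AJ| = 14.4, J = (-5.2491, 14.846). Then |VJ| = |J − V| = 15.746.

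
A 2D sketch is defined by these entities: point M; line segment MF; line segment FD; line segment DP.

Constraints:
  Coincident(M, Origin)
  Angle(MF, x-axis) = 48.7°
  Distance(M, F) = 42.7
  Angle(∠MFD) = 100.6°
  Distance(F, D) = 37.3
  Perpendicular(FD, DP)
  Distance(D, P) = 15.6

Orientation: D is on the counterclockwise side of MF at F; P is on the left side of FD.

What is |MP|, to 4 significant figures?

52.29

M is at the origin; MF runs at 48.7° with length 42.7, so F = 42.7·(cos 48.7°, sin 48.7°) = (28.18, 32.08). ∠MFD = 100.6°, so FD runs at 48.7° + (180° − 100.6°) = 128.1° from the x-axis; with |FD| = 37.3, D = F + 37.3·(cos 128.1°, sin 128.1°) = (5.167, 61.43). The perpendicularity gives DP at right angles to FD; with |DP| = 15.6 on the left of FD, P = D + 15.6·(-0.7869, -0.6170) = (-7.110, 51.81). Then |MP| = |P − M| = 52.29.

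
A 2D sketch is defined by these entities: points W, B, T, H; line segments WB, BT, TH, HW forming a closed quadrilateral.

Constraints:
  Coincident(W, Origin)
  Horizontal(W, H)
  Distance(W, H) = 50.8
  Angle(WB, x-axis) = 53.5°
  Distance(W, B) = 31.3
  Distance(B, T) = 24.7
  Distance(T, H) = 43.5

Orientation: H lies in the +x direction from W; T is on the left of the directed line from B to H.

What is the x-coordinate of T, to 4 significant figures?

37.28

Checks: |BT| = 24.70 ✓; |TH| = 43.50 ✓.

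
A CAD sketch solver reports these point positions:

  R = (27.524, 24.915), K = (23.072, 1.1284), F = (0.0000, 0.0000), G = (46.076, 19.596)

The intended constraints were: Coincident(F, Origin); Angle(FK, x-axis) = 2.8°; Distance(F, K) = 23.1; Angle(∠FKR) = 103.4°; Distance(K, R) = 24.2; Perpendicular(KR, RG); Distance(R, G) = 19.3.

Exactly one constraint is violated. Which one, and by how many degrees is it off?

Perpendicular(KR, RG) — off by 5.40°.

F = (0.00, 0.00) ✓; FK at 2.800° ✓; |FK| = 23.10 ✓; ∠FKR = 103.4° ✓; |KR| = 24.20 ✓; ∠(KR, RG) = 95.40° ✗; |RG| = 19.30 ✓.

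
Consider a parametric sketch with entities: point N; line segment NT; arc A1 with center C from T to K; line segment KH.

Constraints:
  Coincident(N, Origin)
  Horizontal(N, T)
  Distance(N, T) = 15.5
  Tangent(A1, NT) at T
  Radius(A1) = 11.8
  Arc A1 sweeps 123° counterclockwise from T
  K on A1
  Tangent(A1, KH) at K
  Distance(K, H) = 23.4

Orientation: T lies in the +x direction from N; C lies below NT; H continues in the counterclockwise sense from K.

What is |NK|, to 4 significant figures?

19.07

A1 meets NT tangentially, so CT is at right angles to NT, so C = T + (0, -11.8) = (15.50, -11.80). On A1, T sits at bearing 90° from C; a 123° counterclockwise sweep puts K at bearing 213°, so K = C + 11.8·(cos 213°, sin 213°) = (5.604, -18.23). Then |NK| = |K − N| = 19.07.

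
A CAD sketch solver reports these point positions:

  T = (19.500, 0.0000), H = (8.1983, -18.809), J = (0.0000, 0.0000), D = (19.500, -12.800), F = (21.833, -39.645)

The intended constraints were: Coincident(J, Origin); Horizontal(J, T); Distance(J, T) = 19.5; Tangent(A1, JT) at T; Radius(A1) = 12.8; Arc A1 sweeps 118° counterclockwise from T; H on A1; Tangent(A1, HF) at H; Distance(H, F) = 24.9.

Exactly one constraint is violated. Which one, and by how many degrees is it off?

Tangent(A1, HF) at H — off by 5.20°.

J = (0.00, 0.00) ✓; J.y = 0.00, T.y = 0.00 ✓; |JT| = 19.50 ✓; ∠(DT, TJ) = 90.00° ✓; |DT| = 12.80 ✓; bearing(D→H) − bearing(D→T) = 118.0° ✓; |DH| = 12.80 ✓; ∠(DH, HF) = 84.80° ✗; |HF| = 24.90 ✓.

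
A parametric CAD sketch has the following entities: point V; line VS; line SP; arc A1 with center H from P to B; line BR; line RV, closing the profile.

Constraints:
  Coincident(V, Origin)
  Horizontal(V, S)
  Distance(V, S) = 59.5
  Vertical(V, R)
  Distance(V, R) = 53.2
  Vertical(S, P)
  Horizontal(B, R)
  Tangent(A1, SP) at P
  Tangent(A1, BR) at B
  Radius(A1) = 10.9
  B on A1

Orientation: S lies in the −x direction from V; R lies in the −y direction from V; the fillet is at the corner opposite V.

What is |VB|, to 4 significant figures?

72.06

V is at the origin; VS is horizontal with |VS| = 59.5 and S on the −x side, so S = (-59.50, 0.000). VR is vertical with |VR| = 53.2 and R on the −y side, so R = (0.000, -53.20). The virtual corner opposite V is at (-59.50, -53.20). The tangent condition forces HP to be normal to SP and the tangent condition forces HB to be normal to BR, with radius 10.9, so the center H sits 10.9 in from both sides at H = (-48.60, -42.30). That places the tangent points at P = (-59.50, -42.30) on SP and B = (-48.60, -53.20) on BR. Then |VB| = |B − V| = 72.06.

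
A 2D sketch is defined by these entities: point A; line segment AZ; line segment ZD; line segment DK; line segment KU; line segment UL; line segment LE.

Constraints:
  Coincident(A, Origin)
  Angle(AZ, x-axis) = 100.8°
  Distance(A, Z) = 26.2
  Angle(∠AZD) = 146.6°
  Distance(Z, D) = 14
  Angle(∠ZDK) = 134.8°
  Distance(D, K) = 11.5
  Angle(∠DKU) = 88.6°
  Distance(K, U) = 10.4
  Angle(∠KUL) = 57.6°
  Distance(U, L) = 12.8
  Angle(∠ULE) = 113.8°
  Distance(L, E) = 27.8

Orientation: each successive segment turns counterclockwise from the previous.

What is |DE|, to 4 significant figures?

24.71

A is at the origin; AZ runs at 100.8° with length 26.2, so Z = (-4.909, 25.74). ∠AZD = 146.6° gives ZD at 134.2° from the x-axis; with |ZD| = 14.0, D = (-14.67, 35.77). ∠ZDK = 134.8° gives DK at 179.4° from the x-axis; with |DK| = 11.5, K = (-26.17, 35.89). ∠DKU = 88.6° gives KU at -89.20° from the x-axis; with |KU| = 10.4, U = (-26.02, 25.49). ∠KUL = 57.6° gives UL at 33.20° from the x-axis; with |UL| = 12.8, L = (-15.31, 32.50). ∠ULE = 113.8° gives LE at 99.40° from the x-axis; with |LE| = 27.8, E = (-19.85, 59.93). Then |DE| = |E − D| = 24.71.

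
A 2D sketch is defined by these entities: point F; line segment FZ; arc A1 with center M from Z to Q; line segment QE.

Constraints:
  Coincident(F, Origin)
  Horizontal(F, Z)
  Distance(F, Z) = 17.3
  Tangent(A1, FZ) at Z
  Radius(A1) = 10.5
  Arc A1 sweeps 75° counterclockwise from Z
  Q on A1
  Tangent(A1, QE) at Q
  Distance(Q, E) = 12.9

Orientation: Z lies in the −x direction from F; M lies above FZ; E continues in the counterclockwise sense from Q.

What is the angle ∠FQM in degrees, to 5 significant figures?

147.61°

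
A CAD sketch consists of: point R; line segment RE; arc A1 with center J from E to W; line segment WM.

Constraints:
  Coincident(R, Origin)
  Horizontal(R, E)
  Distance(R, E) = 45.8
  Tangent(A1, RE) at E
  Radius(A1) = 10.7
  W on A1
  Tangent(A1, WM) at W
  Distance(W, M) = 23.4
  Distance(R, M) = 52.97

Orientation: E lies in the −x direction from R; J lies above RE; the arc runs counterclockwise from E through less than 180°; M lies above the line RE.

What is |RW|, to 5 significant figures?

37.414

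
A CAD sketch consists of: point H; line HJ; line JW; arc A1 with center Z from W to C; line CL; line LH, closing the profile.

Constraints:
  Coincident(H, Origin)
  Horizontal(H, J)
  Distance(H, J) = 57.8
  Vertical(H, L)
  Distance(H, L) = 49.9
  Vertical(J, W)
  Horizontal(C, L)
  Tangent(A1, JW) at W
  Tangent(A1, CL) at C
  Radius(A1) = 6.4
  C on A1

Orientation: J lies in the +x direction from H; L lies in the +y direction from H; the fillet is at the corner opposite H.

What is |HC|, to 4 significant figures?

71.64

H is at the origin; HJ is horizontal with |HJ| = 57.8 and J on the +x side, so J = (57.80, 0.000). HL is vertical with |HL| = 49.9 and L on the +y side, so L = (0.000, 49.90). The virtual corner opposite H is at (57.80, 49.90). Tangency of A1 to JW means the radius ZW is perpendicular to JW and since A1 is tangent to CL there, ZC ⟂ CL, with radius 6.4, so the center Z sits 6.4 in from both sides at Z = (51.40, 43.50). That places the tangent points at W = (57.80, 43.50) on JW and C = (51.40, 49.90) on CL. Then |HC| = |C − H| = 71.64.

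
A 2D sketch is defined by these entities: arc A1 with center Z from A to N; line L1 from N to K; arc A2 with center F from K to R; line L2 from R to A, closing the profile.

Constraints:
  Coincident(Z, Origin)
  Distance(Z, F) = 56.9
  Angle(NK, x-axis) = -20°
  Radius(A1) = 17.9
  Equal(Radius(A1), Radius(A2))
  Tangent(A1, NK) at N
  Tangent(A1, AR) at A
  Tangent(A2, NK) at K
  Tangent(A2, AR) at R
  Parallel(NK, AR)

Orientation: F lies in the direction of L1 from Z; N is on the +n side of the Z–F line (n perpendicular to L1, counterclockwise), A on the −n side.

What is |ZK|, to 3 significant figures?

59.6

The slot axis is L1's direction at -20.0°, so u = (cos -20.0°, sin -20.0°) = (0.940, -0.342) and n = (−sin -20.0°, cos -20.0°) = (0.342, 0.940). Z is at the origin and F lies 56.9 along u from Z, so F = 56.9·u = (53.5, -19.5). Tangency of A1 to both parallel lines with radius 17.9 puts N and A at Z ± 17.9·n: N = (6.12, 16.8), A = (-6.12, -16.8). Equal radii place K and R the same way about F: K = F + 17.9·n = (59.6, -2.64), R = F − 17.9·n = (47.3, -36.3). Then |ZK| = |K − Z| = 59.6.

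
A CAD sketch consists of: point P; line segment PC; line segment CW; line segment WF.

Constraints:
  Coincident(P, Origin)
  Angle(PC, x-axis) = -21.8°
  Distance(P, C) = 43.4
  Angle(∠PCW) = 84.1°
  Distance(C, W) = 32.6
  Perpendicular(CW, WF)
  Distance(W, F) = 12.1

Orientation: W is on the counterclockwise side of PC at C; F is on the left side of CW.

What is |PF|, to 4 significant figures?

41.92

P is at the origin; PC runs at -21.8° with length 43.4, so C = 43.4·(cos -21.8°, sin -21.8°) = (40.30, -16.12). ∠PCW = 84.1°, so CW runs at -21.8° + (180° − 84.1°) = 74.10° from the x-axis; with |CW| = 32.6, W = C + 32.6·(cos 74.10°, sin 74.10°) = (49.23, 15.24). The perpendicularity gives WF at right angles to CW; with |WF| = 12.1 on the left of CW, F = W + 12.1·(-0.9617, 0.2740) = (37.59, 18.55). Then |PF| = |F − P| = 41.92.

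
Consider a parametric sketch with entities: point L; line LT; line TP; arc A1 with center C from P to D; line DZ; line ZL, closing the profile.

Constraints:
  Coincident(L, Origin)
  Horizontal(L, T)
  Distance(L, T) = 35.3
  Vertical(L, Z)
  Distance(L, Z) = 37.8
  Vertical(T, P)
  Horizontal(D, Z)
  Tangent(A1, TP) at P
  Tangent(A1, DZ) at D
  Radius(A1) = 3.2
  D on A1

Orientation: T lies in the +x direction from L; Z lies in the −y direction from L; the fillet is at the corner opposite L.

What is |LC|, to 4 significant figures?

47.20

L is at the origin; L and T share the same y with |LT| = 35.3 and T on the +x side, so T = (35.30, 0.000). LZ is vertical with |LZ| = 37.8 and Z on the −y side, so Z = (0.000, -37.80). The virtual corner opposite L is at (35.30, -37.80). Tangency of A1 to TP means the radius CP is perpendicular to TP and tangency of A1 to DZ means the radius CD is perpendicular to DZ, with radius 3.2, so the center C sits 3.2 in from both sides at C = (32.10, -34.60). Then |LC| = |C − L| = 47.20.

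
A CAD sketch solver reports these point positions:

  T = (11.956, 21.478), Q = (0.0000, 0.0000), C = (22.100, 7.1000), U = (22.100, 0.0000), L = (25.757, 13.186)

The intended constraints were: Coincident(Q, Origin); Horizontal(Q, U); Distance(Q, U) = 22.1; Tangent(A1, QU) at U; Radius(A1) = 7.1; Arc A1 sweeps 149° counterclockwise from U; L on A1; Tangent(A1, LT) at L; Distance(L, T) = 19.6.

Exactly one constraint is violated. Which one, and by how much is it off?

Distance(L, T) = 19.6 — off by 3.50.

Q = (0.00, 0.00) ✓; Q.y = 0.00, U.y = 0.00 ✓; |QU| = 22.10 ✓; ∠(CU, UQ) = 90.00° ✓; |CU| = 7.100 ✓; bearing(C→L) − bearing(C→U) = 149.0° ✓; |CL| = 7.100 ✓; ∠(CL, LT) = 90.00° ✓; |LT| = 16.10 ✗.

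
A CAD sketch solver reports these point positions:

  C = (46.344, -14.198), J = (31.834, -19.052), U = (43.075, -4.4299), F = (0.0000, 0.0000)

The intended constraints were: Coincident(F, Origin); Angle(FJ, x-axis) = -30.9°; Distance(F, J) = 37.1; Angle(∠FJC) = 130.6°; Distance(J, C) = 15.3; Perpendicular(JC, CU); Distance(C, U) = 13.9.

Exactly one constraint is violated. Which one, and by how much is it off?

Distance(C, U) = 13.9 — off by 3.60.

F = (0.00, 0.00) ✓; FJ at -30.90° ✓; |FJ| = 37.10 ✓; ∠FJC = 130.6° ✓; |JC| = 15.30 ✓; ∠(JC, CU) = 90.01° ✓; |CU| = 10.30 ✗.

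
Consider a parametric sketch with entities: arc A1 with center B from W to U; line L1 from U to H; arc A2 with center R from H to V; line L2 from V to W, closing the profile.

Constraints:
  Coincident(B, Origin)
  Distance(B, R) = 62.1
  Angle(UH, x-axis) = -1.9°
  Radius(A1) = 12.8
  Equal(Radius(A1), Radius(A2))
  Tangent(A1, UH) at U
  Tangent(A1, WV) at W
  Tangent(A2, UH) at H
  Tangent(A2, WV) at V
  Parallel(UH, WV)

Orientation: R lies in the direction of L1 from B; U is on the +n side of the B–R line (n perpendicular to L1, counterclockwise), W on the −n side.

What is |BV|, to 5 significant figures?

63.405

Tangency of A1 to both parallel lines with radius 12.8 puts U and W at B ± 12.8·n: U = (0.42439, 12.793), W = (-0.42439, -12.793). Equal radii place H and V the same way about R: H = R + 12.8·n = (62.490, 10.734), V = R − 12.8·n = (61.641, -14.852). Then |BV| = |V − B| = 63.405.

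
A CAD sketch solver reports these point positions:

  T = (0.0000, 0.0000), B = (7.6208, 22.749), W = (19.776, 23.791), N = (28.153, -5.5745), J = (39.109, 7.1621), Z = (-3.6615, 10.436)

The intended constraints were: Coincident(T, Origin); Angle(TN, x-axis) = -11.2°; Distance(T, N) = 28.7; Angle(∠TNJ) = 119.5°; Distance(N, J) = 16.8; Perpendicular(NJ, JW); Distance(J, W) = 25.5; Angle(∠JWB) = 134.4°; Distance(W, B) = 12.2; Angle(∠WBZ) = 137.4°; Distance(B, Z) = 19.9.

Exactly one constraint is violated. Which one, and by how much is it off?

Distance(B, Z) = 19.9 — off by 3.20.

T = (0.00, 0.00) ✓; TN at -11.20° ✓; |TN| = 28.70 ✓; ∠TNJ = 119.5° ✓; |NJ| = 16.80 ✓; ∠(NJ, JW) = 90.00° ✓; |JW| = 25.50 ✓; ∠JWB = 134.4° ✓; |WB| = 12.20 ✓; ∠WBZ = 137.4° ✓; |BZ| = 16.70 ✗.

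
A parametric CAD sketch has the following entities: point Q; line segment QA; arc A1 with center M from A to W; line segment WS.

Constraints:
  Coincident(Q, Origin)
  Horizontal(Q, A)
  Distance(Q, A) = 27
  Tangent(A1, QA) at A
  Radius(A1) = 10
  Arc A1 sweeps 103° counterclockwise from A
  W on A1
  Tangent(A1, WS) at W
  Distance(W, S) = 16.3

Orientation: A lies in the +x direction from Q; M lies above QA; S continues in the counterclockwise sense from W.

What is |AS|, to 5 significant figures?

28.781

Q is at the origin; QA is horizontal with |QA| = 27.0 and A on the +x side, so A = (27.000, 0.0000). Since A1 is tangent to QA there, MA ⟂ QA, so M = A + (0, 10) = (27.000, 10.000). On A1, A sits at bearing -90° from M; a 103° counterclockwise sweep puts W at bearing 13°, so W = M + 10.0·(cos 13°, sin 13°) = (36.744, 12.250). The tangent condition forces MW to be normal to WS, so WS runs along (−sin 13°, cos 13°); with |WS| = 16.3, S = (33.077, 28.132). Then |AS| = |S − A| = 28.781.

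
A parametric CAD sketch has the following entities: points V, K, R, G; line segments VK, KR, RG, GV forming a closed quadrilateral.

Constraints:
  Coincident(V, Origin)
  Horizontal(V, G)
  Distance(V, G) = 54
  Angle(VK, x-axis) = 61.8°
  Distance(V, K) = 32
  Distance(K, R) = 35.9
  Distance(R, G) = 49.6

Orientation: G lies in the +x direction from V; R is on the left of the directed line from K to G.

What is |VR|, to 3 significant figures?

66.0

Checks: |KR| = 35.90 ✓; |RG| = 49.60 ✓.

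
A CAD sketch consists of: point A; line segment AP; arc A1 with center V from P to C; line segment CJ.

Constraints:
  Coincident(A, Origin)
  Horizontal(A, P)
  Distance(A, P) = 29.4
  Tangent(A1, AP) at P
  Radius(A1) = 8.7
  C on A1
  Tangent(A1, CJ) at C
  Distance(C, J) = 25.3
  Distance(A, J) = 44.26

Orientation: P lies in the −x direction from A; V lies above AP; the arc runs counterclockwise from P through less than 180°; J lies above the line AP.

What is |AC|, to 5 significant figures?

23.494

A is at the origin; AP is horizontal with |AP| = 29.4 and P on the −x side, so P = (-29.400, 0.0000). Tangency of A1 to AP means the radius VP is perpendicular to AP, so V = P + (0, 8.7) = (-29.400, 8.7000). Since VC ⟂ CJ (tangency), |VJ| = √(8.7² + 25.3²) = 26.754 regardless of where C sits on A1. So J lies on both circle(A, 44.26) and circle(V, 26.754); the above-AP intersection is J = (-26.679, 35.315). C is the foot of the tangent from J: C = (-20.928, 10.678).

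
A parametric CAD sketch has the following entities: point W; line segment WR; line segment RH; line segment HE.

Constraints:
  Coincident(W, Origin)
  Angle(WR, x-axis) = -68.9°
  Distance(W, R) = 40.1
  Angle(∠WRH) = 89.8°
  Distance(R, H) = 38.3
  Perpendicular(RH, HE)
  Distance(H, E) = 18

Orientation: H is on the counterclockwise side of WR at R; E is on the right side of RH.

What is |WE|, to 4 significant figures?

69.51

∠WRH = 89.8°, so RH runs at -68.9° + (180° − 89.8°) = 21.30° from the x-axis; with |RH| = 38.3, H = R + 38.3·(cos 21.30°, sin 21.30°) = (50.12, -23.50). RH is perpendicular to HE; with |HE| = 18.0 on the right of RH, E = H + 18.0·(0.3633, -0.9317) = (56.66, -40.27). Then |WE| = |E − W| = 69.51.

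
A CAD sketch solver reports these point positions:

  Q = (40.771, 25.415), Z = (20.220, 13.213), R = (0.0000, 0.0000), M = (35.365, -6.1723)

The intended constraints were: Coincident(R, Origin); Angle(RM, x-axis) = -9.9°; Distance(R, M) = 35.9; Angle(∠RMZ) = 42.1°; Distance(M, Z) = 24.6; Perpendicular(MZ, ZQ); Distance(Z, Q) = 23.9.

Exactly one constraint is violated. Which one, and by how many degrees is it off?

Perpendicular(MZ, ZQ) — off by 7.30°.

R = (0.00, 0.00) ✓; RM at -9.900° ✓; |RM| = 35.90 ✓; ∠RMZ = 42.10° ✓; |MZ| = 24.60 ✓; ∠(MZ, ZQ) = 97.30° ✗; |ZQ| = 23.90 ✓.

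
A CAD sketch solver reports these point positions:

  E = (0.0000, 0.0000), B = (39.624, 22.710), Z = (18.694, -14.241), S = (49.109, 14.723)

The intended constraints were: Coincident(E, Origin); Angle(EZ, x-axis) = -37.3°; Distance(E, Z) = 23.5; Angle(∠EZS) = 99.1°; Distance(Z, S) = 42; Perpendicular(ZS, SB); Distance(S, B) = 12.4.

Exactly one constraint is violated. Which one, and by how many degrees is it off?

Perpendicular(ZS, SB) — off by 6.30°.

E = (0.00, 0.00) ✓; EZ at -37.30° ✓; |EZ| = 23.50 ✓; ∠EZS = 99.10° ✓; |ZS| = 42.00 ✓; ∠(ZS, SB) = 96.30° ✗; |SB| = 12.40 ✓.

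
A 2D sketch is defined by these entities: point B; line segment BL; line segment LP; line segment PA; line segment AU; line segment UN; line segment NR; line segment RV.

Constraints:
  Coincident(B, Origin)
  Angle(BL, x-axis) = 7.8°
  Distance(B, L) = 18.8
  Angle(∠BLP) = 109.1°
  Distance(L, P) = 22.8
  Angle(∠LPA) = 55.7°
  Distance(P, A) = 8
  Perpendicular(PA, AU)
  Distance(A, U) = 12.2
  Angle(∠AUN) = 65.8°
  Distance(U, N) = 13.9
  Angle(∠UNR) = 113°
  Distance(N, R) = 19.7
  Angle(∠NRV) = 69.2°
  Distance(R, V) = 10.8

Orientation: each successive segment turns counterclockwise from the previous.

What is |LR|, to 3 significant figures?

36.3

B is at the origin; BL runs at 7.8° with length 18.8, so L = (18.6, 2.55). ∠BLP = 109.1° gives LP at 78.7° from the x-axis; with |LP| = 22.8, P = (23.1, 24.9). ∠LPA = 55.7° gives PA at -157° from the x-axis; with |PA| = 8.0, A = (15.7, 21.8). The perpendicularity gives AU at right angles to PA, so AU runs at -67.0°; with |AU| = 12.2, U = (20.5, 10.6). ∠AUN = 65.8° gives UN at 47.2° from the x-axis; with |UN| = 13.9, N = (29.9, 20.8). ∠UNR = 113.0° gives NR at 114° from the x-axis; with |NR| = 19.7, R = (21.9, 38.7). Then |LR| = |R − L| = 36.3.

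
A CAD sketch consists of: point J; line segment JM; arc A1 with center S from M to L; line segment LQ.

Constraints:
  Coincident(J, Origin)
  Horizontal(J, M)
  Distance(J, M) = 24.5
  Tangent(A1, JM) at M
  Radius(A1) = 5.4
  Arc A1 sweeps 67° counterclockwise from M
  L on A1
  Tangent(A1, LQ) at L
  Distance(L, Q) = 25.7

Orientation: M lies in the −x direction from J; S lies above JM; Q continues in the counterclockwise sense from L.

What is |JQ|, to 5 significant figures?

28.568

J is at the origin; J and M share the same y with |JM| = 24.5 and M on the −x side, so M = (-24.500, 0.0000). The tangent condition forces SM to be normal to JM, so S = M + (0, 5.4) = (-24.500, 5.4000). On A1, M sits at bearing -90° from S; a 67° counterclockwise sweep puts L at bearing -23°, so L = S + 5.4·(cos -23°, sin -23°) = (-19.529, 3.2901). Tangency of A1 to LQ means the radius SL is perpendicular to LQ, so LQ runs along (−sin -23°, cos -23°); with |LQ| = 25.7, Q = (-9.4875, 26.947). Then |JQ| = |Q − J| = 28.568.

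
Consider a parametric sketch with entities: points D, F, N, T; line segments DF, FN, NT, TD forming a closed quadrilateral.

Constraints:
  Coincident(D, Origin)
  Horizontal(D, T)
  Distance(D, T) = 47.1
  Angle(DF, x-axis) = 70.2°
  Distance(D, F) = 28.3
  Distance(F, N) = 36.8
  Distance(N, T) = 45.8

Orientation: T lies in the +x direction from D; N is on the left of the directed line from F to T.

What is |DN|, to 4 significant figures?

61.34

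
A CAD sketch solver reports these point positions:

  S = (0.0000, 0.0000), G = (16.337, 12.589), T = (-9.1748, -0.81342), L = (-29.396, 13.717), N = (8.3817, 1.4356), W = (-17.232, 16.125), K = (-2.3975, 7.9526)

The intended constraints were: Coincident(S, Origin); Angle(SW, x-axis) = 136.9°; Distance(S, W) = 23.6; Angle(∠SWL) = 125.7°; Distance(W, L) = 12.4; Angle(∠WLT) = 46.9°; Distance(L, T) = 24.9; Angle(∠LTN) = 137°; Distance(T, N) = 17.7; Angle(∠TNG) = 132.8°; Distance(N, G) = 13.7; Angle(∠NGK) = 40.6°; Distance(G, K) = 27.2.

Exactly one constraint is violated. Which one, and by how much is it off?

Distance(G, K) = 27.2 — off by 7.90.

S = (0.00, 0.00) ✓; SW at 136.9° ✓; |SW| = 23.60 ✓; ∠SWL = 125.7° ✓; |WL| = 12.40 ✓; ∠WLT = 46.90° ✓; |LT| = 24.90 ✓; ∠LTN = 137.0° ✓; |TN| = 17.70 ✓; ∠TNG = 132.8° ✓; |NG| = 13.70 ✓; ∠NGK = 40.60° ✓; |GK| = 19.30 ✗.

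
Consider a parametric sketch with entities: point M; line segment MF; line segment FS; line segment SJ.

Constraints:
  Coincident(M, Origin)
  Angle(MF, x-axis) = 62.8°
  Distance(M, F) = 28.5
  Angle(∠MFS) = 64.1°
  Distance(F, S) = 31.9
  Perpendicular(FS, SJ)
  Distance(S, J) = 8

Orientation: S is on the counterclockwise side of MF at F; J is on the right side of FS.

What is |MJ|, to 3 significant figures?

38.9

∠MFS = 64.1°, so FS runs at 62.8° + (180° − 64.1°) = 179° from the x-axis; with |FS| = 31.9, S = F + 31.9·(cos 179°, sin 179°) = (-18.9, 26.1). FS is perpendicular to SJ; with |SJ| = 8.0 on the right of FS, J = S + 8.0·(0.0227, 1.00) = (-18.7, 34.1). Then |MJ| = |J − M| = 38.9.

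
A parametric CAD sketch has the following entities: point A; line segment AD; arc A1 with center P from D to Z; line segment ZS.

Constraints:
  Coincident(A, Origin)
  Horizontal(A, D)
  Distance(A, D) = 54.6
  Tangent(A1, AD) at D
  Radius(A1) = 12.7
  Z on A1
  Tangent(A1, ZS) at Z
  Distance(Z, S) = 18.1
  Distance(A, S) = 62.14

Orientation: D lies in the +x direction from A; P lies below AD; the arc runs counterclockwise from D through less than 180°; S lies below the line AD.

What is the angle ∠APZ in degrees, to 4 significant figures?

40.38°

Checks: |PZ| = 12.70 ✓; ∠(PZ, ZS) = 90.00° ✓; |ZS| = 18.10 ✓; |AS| = 62.14 ✓.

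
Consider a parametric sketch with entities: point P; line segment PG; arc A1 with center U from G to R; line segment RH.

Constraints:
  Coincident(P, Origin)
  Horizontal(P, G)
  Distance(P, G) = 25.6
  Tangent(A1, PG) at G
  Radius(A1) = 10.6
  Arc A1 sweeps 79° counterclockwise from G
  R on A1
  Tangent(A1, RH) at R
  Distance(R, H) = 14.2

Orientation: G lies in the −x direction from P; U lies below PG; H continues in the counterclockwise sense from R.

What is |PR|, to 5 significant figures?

37.013

P is at the origin; P and G share the same y with |PG| = 25.6 and G on the −x side, so G = (-25.600, 0.0000). Tangency of A1 to PG means the radius UG is perpendicular to PG, so U = G + (0, -10.6) = (-25.600, -10.600). On A1, G sits at bearing 90° from U; a 79° counterclockwise sweep puts R at bearing 169°, so R = U + 10.6·(cos 169°, sin 169°) = (-36.005, -8.5774). Then |PR| = |R − P| = 37.013.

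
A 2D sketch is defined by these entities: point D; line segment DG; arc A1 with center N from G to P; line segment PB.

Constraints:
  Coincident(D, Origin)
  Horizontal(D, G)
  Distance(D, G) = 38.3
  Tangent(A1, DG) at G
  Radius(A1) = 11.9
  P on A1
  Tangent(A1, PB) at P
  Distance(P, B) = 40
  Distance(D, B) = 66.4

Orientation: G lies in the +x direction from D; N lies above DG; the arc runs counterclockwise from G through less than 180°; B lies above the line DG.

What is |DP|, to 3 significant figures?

52.0

Checks: |NP| = 11.90 ✓; ∠(NP, PB) = 90.00° ✓; |PB| = 40.00 ✓; |DB| = 66.40 ✓.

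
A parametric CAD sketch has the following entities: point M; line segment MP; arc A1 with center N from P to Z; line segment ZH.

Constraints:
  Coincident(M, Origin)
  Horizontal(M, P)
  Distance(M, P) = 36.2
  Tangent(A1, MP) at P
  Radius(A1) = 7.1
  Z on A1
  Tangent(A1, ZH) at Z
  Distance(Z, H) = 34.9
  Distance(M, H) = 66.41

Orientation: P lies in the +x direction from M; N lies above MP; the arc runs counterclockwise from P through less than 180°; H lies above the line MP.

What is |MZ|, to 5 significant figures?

43.121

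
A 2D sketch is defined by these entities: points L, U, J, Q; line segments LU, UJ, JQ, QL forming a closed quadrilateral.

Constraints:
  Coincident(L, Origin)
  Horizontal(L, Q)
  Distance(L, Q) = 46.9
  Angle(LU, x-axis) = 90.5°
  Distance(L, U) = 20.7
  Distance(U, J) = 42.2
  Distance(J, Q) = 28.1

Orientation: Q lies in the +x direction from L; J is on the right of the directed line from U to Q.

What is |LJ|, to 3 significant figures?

27.2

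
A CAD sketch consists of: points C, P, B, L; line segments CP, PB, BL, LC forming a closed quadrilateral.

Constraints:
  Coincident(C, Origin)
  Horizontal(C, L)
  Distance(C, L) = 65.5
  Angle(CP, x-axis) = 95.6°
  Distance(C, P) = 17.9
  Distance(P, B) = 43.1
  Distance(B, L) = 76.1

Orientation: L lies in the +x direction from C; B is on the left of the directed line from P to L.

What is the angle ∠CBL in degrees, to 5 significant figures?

56.205°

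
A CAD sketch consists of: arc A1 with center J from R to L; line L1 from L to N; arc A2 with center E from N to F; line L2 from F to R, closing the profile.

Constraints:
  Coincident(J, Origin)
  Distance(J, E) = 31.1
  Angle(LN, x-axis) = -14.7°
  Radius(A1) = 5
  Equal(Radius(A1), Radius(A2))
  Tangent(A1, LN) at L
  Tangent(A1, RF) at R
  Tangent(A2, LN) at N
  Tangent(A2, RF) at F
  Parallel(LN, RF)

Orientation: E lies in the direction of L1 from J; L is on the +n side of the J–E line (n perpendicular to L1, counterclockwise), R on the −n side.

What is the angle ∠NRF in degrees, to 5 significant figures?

17.825°

The slot axis is L1's direction at -14.7°, so u = (cos -14.7°, sin -14.7°) = (0.96727, -0.25376) and n = (−sin -14.7°, cos -14.7°) = (0.25376, 0.96727). J is at the origin and E lies 31.1 along u from J, so E = 31.1·u = (30.082, -7.8919). Tangency of A1 to both parallel lines with radius 5.0 puts L and R at J ± 5.0·n: L = (1.2688, 4.8363), R = (-1.2688, -4.8363). Equal radii place N and F the same way about E: N = E + 5.0·n = (31.351, -3.0555), F = E − 5.0·n = (28.813, -12.728). Then cos ∠NRF = RN·RF / (|RN||RF|), giving 17.825°.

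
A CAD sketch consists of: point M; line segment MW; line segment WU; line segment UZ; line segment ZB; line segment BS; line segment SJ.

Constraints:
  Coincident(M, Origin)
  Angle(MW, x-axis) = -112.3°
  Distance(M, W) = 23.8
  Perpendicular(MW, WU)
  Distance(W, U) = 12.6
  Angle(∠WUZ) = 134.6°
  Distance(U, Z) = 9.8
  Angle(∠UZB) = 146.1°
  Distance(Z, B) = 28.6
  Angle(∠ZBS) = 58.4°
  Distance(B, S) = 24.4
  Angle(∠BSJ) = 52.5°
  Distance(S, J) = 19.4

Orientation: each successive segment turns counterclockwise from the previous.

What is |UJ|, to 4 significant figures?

17.26

∠ZBS = 58.4° gives BS at 178.6° from the x-axis; with |BS| = 24.4, S = (2.825, 1.626). ∠BSJ = 52.5° gives SJ at -53.90° from the x-axis; with |SJ| = 19.4, J = (14.26, -14.05). Then |UJ| = |J − U| = 17.26.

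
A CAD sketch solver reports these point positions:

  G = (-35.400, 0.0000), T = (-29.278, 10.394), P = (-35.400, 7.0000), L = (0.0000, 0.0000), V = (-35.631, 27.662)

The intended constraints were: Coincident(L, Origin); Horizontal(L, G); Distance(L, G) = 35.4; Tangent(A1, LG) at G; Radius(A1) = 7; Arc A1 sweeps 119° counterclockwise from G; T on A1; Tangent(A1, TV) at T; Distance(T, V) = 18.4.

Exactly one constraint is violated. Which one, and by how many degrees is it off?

Tangent(A1, TV) at T — off by 8.80°.

L = (0.00, 0.00) ✓; L.y = 0.00, G.y = 0.00 ✓; |LG| = 35.40 ✓; ∠(PG, GL) = 90.00° ✓; |PG| = 7.000 ✓; bearing(P→T) − bearing(P→G) = 119.0° ✓; |PT| = 7.000 ✓; ∠(PT, TV) = 98.80° ✗; |TV| = 18.40 ✓.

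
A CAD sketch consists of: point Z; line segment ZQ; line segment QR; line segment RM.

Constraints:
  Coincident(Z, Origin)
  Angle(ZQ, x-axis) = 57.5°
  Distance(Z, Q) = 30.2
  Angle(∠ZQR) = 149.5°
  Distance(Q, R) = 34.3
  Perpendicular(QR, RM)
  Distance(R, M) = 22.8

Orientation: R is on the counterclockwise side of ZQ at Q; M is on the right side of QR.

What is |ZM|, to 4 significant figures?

71.36

Z is at the origin; ZQ runs at 57.5° with length 30.2, so Q = 30.2·(cos 57.5°, sin 57.5°) = (16.23, 25.47). ∠ZQR = 149.5°, so QR runs at 57.5° + (180° − 149.5°) = 88.00° from the x-axis; with |QR| = 34.3, R = Q + 34.3·(cos 88.00°, sin 88.00°) = (17.42, 59.75). QR ⟂ RM; with |RM| = 22.8 on the right of QR, M = R + 22.8·(0.9994, -0.03490) = (40.21, 58.95). Then |ZM| = |M − Z| = 71.36.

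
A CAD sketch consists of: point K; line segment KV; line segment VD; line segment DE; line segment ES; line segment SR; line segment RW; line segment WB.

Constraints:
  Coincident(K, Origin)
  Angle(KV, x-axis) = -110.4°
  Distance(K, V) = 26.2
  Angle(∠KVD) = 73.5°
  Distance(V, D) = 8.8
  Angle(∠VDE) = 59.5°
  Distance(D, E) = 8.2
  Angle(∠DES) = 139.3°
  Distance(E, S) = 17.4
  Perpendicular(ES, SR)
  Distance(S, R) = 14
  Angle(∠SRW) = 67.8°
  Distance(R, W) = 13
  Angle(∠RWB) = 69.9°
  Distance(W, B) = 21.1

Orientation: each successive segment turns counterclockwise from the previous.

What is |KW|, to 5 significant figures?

27.173

ES ⟂ SR, so SR runs at -112.70°; with |SR| = 14.0, R = (-25.479, -24.024). ∠SRW = 67.8° gives RW at -0.50000° from the x-axis; with |RW| = 13.0, W = (-12.480, -24.137). Then |KW| = |W − K| = 27.173.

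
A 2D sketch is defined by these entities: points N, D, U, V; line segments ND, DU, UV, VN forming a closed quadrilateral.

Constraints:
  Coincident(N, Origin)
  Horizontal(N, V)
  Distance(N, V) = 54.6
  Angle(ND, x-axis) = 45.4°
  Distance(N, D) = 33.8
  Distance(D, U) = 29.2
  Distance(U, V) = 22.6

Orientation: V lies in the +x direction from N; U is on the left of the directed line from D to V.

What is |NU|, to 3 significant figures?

57.5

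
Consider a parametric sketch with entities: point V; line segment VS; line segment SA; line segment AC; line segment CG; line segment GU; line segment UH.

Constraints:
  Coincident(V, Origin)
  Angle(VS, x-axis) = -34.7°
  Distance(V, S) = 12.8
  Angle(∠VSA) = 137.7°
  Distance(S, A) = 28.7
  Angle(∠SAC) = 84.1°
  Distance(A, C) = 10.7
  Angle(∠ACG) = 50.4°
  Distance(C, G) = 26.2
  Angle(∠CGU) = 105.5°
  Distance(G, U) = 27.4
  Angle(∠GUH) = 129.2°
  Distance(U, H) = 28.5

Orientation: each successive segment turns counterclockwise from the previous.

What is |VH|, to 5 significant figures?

75.397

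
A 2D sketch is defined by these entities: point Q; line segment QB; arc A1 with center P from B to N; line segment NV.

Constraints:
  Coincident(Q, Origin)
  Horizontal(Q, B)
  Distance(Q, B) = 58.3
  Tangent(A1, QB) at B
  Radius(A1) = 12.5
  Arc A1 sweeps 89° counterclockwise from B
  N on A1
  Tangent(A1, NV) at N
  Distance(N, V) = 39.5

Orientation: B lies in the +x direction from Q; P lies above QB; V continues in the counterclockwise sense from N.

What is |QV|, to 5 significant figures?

88.268

On A1, B sits at bearing -90° from P; an 89° counterclockwise sweep puts N at bearing -1°, so N = P + 12.5·(cos -1°, sin -1°) = (70.798, 12.282). Since A1 is tangent to NV there, PN ⟂ NV, so NV runs along (−sin -1°, cos -1°); with |NV| = 39.5, V = (71.487, 51.776). Then |QV| = |V − Q| = 88.268.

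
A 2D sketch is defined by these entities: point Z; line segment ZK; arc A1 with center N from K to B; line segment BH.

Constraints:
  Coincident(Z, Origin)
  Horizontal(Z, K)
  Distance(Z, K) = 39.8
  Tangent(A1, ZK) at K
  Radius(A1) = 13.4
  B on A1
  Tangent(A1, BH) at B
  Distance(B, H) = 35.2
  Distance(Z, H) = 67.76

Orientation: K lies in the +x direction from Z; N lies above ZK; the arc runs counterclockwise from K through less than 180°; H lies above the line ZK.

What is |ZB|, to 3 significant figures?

55.3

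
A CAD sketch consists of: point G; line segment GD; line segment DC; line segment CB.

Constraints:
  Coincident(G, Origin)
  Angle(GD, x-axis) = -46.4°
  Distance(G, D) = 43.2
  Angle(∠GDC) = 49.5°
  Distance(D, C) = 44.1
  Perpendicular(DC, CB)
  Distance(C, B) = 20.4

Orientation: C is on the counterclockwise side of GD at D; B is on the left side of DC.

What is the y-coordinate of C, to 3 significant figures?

12.6

G is at the origin; GD runs at -46.4° with length 43.2, so D = 43.2·(cos -46.4°, sin -46.4°) = (29.8, -31.3). ∠GDC = 49.5°, so DC runs at -46.4° + (180° − 49.5°) = 84.1° from the x-axis; with |DC| = 44.1, C = D + 44.1·(cos 84.1°, sin 84.1°) = (34.3, 12.6). So C.y = 12.6.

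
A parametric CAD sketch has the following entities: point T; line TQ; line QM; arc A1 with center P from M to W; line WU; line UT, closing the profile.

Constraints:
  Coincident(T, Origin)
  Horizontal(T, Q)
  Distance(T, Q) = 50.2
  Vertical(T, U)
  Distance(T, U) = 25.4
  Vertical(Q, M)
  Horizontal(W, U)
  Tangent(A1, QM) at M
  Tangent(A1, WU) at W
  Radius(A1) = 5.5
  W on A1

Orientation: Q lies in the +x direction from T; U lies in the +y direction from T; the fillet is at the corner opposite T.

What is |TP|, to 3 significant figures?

48.9

T and U share the same x with |TU| = 25.4 and U on the +y side, so U = (0.00, 25.4). The virtual corner opposite T is at (50.2, 25.4). Tangency of A1 to QM means the radius PM is perpendicular to QM and tangency of A1 to WU means the radius PW is perpendicular to WU, with radius 5.5, so the center P sits 5.5 in from both sides at P = (44.7, 19.9). Then |TP| = |P − T| = 48.9.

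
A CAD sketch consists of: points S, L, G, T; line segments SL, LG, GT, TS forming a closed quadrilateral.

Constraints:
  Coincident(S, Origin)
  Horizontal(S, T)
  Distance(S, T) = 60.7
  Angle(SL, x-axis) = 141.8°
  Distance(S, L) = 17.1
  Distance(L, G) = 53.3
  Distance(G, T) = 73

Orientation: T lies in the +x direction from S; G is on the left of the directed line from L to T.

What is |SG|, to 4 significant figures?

57.95

S is at the origin; S and T share the same y with |ST| = 60.7 and T in +x, so T = (60.7, 0). SL runs at 141.8° with |SL| = 17.1, so L = (-13.44, 10.57). G is determined by |LG| = 53.3 and |GT| = 73.0 together: it lies at the intersection of circle(L, 53.3) and circle(T, 73.0). With |LT| = 74.89, the foot of the radical line on LT is 20.83 from L and the perpendicular offset is √(53.3² − 20.83²) = 49.06. Taking the left-of-LT solution: G = (14.11, 56.20).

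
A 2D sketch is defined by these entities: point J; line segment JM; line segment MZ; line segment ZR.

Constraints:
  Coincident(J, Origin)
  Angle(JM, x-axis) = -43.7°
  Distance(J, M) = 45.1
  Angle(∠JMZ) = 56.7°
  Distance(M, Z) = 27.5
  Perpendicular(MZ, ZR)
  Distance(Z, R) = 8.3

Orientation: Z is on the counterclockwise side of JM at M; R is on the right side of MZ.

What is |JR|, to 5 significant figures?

46.076

J is at the origin; JM runs at -43.7° with length 45.1, so M = 45.1·(cos -43.7°, sin -43.7°) = (32.606, -31.159). ∠JMZ = 56.7°, so MZ runs at -43.7° + (180° − 56.7°) = 79.600° from the x-axis; with |MZ| = 27.5, Z = M + 27.5·(cos 79.600°, sin 79.600°) = (37.570, -4.1106). MZ ⟂ ZR; with |ZR| = 8.3 on the right of MZ, R = Z + 8.3·(0.98357, -0.18052) = (45.734, -5.6089). Then |JR| = |R − J| = 46.076.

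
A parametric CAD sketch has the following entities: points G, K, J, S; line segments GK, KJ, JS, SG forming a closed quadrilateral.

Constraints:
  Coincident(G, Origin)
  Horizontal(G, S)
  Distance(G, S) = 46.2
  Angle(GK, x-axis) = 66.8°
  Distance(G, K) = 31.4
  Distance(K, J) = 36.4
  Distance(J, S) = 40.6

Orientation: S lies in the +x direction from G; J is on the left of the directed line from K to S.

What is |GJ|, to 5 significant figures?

61.973

G is at the origin; GS is horizontal with |GS| = 46.2 and S in +x, so S = (46.2, 0). GK runs at 66.8° with |GK| = 31.4, so K = (12.370, 28.861). J is determined by |KJ| = 36.4 and |JS| = 40.6 together: it lies at the intersection of circle(K, 36.4) and circle(S, 40.6). With |KS| = 44.468, the foot of the radical line on KS is 18.598 from K and the perpendicular offset is √(36.4² − 18.598²) = 31.290. Taking the left-of-KS solution: J = (46.826, 40.595).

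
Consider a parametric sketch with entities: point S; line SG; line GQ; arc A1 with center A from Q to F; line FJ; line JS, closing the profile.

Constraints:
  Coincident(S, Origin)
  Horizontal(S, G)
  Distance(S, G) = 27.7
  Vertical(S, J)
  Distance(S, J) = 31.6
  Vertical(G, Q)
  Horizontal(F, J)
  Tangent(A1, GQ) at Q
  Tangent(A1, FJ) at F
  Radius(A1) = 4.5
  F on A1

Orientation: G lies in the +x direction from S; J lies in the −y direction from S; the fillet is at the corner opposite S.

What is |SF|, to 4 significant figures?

39.20

S is at the origin; SG is horizontal with |SG| = 27.7 and G on the +x side, so G = (27.70, 0.000). SJ is vertical with |SJ| = 31.6 and J on the −y side, so J = (0.000, -31.60). The virtual corner opposite S is at (27.70, -31.60). Since A1 is tangent to GQ there, AQ ⟂ GQ and tangency of A1 to FJ means the radius AF is perpendicular to FJ, with radius 4.5, so the center A sits 4.5 in from both sides at A = (23.20, -27.10). That places the tangent points at Q = (27.70, -27.10) on GQ and F = (23.20, -31.60) on FJ. Then |SF| = |F − S| = 39.20.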